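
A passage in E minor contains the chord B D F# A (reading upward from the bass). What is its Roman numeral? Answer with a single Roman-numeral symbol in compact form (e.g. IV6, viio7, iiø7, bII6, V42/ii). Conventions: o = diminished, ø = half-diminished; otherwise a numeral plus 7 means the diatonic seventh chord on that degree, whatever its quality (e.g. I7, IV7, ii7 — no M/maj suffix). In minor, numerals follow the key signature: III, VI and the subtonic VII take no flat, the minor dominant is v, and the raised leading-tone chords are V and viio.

v7

Stacked in thirds the chord is B-D-F#-A: a minor seventh chord on B.
In E minor, B is the dominant; the diatonic minor seventh chord there is v7.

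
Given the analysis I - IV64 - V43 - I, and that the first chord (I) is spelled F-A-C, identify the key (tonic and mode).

F major

The anchor chord is a major triad on F, labeled I.
If F is scale degree 1 and the mode makes that degree carry a major triad, the tonic is F and the mode is major.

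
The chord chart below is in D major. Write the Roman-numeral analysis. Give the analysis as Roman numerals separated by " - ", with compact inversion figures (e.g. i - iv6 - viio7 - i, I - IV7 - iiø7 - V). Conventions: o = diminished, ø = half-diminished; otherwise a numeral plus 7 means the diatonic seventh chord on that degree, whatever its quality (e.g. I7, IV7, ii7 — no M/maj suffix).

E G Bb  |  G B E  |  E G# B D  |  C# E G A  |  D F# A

iio - ii6 - V7/V - V65 - I

E-G-Bb: diminished triad on E — chromatic; iio (borrowed from the parallel minor).
G-B-E: minor triad on E = scale degree 2 → ii6.
E-G#-B-D: a dominant seventh chord on E, the applied dominant of V → V7/V.
C#-E-G-A: root A is the dominant; dominant seventh chord there is V65.
D-F#-A: root D is the tonic; major triad there is I.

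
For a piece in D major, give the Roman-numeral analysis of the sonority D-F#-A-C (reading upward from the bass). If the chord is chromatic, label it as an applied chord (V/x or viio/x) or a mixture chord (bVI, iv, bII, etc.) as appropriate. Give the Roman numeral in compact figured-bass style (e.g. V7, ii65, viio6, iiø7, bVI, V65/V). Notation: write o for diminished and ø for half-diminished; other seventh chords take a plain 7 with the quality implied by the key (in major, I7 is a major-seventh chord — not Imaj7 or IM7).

The pitches D-F#-A-C form a dominant seventh chord rooted on D.
D is not a diatonic chord root with this quality in D major, but it lies a perfect fifth above G (IV), so the chord functions as an applied dominant of IV.

V7/IV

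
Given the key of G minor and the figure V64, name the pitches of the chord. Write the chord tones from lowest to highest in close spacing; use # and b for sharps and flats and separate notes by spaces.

A D F#

In G minor, scale degree 5 is D. The dominant is major (leading tone raised), so V is a major triad.
That chord is spelled D-F#-A.
With the 64 figure the chord is in second inversion; from the bass A upward in close position it reads A-D-F#.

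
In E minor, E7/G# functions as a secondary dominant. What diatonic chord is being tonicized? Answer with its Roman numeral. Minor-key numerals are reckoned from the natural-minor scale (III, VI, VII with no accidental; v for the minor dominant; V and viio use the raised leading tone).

iv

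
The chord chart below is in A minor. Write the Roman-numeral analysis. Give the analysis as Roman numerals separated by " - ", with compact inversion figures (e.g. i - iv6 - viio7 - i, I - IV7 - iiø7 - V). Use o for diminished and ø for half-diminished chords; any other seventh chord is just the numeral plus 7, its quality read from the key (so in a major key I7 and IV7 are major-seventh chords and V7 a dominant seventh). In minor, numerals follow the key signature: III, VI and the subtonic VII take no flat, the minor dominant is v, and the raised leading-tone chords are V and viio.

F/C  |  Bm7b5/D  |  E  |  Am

F/C: root F is the submediant; major triad there is VI64.
Bm7b5/D has root B, degree 2 in A minor, so iiø65.
E has root E, degree 5 in A minor, so V.
Am: root A is the tonic; minor triad there is i.

VI64 - iiø65 - V - i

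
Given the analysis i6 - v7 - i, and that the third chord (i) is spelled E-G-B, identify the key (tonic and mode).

The anchor chord is a minor triad on E, labeled i.
If E is scale degree 1 and the mode makes that degree carry a minor triad, the tonic is E and the mode is minor.

E minor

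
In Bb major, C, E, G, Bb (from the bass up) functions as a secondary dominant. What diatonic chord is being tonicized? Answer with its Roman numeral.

V

The chord is a dominant seventh chord on C.
A dominant resolves down a perfect fifth: C → F. In Bb major, F is scale degree 5, i.e. V.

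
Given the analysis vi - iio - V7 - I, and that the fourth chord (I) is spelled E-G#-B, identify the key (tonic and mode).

E major

The anchor chord is a major triad on E, labeled I.
If E is scale degree 1 and the mode makes that degree carry a major triad, the tonic is E and the mode is major.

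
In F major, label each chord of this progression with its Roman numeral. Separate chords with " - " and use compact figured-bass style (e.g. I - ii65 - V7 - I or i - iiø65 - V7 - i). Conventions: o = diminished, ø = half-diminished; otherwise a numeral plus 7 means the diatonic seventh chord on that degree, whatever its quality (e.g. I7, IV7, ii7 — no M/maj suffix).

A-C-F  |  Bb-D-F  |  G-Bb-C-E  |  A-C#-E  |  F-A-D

A-C-F: major triad on F = scale degree 1 → I6.
Bb-D-F: major triad on Bb = scale degree 4 → IV.
G-Bb-C-E: dominant seventh chord on C = scale degree 5 → V43.
A-C#-E: chromatic; A is V of vi, so V/vi.
F-A-D: minor triad on D = scale degree 6 → vi6.

I6 - IV - V43 - V/vi - vi6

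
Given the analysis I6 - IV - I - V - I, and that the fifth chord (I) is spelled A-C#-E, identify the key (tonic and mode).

A major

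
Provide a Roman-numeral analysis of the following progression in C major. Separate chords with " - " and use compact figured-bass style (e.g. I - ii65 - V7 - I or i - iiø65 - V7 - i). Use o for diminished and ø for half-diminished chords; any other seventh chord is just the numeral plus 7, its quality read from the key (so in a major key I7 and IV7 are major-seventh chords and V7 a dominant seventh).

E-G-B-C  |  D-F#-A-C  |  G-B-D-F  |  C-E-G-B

E-G-B-C: major seventh chord on C = scale degree 1 → I65.
D-F#-A-C is the secondary dominant of V (dominant seventh chord on D): V7/V.
G-B-D-F: root G is the dominant; dominant seventh chord there is V7.
C-E-G-B has root C, degree 1 in C major, so I7.

I65 - V7/V - V7 - I7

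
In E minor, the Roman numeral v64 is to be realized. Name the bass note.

F#

v in E minor has root B; the chord is B-D-F#.
The figure 64 means second inversion — the fifth is in the bass.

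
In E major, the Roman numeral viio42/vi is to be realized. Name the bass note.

The applied chord viio42/vi is rooted on B#: B#-D#-F#-A.
The figure 42 means third inversion — the seventh is in the bass.

A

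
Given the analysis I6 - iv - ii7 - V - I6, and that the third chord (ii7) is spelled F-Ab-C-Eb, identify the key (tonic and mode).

Eb major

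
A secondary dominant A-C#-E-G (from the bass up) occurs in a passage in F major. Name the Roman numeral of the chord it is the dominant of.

The chord is a dominant seventh chord on A.
A dominant resolves down a perfect fifth: A → D. In F major, D is scale degree 6, i.e. vi.

vi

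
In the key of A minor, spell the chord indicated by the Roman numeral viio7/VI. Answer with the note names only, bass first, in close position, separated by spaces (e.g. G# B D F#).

E G Bb Db

The slash marks an applied leading-tone chord: viio of VI. In A minor, VI is F, so the leading tone to it is E, a half step below.
Building a fully diminished seventh chord on E gives E-G-Bb-Db.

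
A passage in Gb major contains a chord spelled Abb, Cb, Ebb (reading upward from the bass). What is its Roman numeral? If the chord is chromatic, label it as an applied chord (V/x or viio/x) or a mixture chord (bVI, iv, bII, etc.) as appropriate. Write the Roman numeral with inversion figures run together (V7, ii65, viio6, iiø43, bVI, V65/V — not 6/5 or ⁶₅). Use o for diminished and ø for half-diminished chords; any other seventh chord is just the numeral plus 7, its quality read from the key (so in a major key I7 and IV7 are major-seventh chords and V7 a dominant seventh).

bII

Stacked in thirds the chord is Abb-Cb-Ebb: a major triad on Abb.
Abb is the lowered second degree of Gb major (diatonic 2 would be Ab). This is the Neapolitan chord — a major triad on the lowered second degree.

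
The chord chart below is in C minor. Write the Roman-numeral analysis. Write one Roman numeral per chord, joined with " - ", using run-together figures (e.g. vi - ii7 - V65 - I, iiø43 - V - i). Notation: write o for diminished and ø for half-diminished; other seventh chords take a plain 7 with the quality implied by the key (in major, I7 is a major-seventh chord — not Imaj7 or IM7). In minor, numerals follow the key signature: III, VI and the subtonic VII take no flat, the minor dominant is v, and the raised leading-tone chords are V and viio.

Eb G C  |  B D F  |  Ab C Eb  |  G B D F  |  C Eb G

i6 - viio - VI - V7 - i

Eb-G-C has root C, degree 1 in C minor, so i6.
B-D-F: diminished triad on B = scale degree 7 → viio.
Ab-C-Eb: root Ab is the submediant; major triad there is VI.
G-B-D-F: dominant seventh chord on G = scale degree 5 → V7.
C-Eb-G: root C is the tonic; minor triad there is i.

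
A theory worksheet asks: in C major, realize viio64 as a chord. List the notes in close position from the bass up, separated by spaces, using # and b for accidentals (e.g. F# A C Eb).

F B D

In C major, scale degree 7 is B, and the diatonic chord built there is a diminished triad.
Stacking thirds from B gives B-D-F.
The figured bass 64 indicates second inversion, placing the fifth (F) in the bass: F-B-D.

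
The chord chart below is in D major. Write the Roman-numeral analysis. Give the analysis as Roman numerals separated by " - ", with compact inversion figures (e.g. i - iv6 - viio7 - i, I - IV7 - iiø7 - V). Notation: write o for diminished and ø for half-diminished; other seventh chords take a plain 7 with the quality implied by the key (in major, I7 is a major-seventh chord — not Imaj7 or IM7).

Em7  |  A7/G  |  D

Em7: minor seventh chord on E = scale degree 2 → ii7.
A7/G: root A is the dominant; dominant seventh chord there is V42.
D: major triad on D = scale degree 1 → I.

ii7 - V42 - I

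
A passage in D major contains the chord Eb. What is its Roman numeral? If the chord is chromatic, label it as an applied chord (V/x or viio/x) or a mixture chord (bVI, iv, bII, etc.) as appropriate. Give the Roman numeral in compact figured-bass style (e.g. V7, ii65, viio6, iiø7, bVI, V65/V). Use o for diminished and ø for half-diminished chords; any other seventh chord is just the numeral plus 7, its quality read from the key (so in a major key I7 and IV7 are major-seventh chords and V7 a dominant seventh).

The pitches Eb-G-Bb form a major triad rooted on Eb.
Eb is the lowered second degree of D major (diatonic 2 would be E). This is the Neapolitan chord — a major triad on the lowered second degree.

bII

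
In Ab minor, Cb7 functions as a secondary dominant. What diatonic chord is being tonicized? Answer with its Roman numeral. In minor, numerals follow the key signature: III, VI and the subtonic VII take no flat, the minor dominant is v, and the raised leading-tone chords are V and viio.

VI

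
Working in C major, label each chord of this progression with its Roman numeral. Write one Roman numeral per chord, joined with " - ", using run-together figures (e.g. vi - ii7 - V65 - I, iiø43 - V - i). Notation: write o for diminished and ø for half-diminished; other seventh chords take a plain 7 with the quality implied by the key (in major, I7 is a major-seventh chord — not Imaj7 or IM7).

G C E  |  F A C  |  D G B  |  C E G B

G-C-E: root C is the tonic; major triad there is I64.
F-A-C: major triad on F = scale degree 4 → IV.
D-G-B: major triad on G = scale degree 5 → V64.
C-E-G-B: root C is the tonic; major seventh chord there is I7.

I64 - IV - V64 - I7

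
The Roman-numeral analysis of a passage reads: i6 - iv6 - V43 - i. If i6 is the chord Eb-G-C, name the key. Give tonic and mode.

C minor

The anchor chord is a minor triad on C, labeled i6.
If C is scale degree 1 and the mode makes that degree carry a minor triad, the tonic is C and the mode is minor.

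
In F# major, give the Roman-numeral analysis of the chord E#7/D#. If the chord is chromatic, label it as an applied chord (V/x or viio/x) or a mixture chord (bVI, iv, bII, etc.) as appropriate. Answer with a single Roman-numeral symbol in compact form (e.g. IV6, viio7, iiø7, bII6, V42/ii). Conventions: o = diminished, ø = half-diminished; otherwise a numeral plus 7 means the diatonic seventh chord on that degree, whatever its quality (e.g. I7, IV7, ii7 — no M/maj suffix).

V42/iii

Stacked in thirds the chord is E#-G##-B#-D#: a dominant seventh chord on E#.
E# is not a diatonic chord root with this quality in F# major, but it lies a perfect fifth above A# (iii), so the chord functions as an applied dominant of iii.
With D# in the bass the chord is in third inversion, so the figured bass is 42.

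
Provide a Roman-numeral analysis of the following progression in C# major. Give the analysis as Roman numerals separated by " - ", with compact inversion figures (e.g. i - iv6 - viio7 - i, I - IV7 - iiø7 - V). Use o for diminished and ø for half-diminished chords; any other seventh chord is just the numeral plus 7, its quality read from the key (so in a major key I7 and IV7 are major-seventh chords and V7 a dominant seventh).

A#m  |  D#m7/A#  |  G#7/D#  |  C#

A#m has root A#, degree 6 in C# major, so vi.
D#m7/A# has root D#, degree 2 in C# major, so ii43.
G#7/D#: root G# is the dominant; dominant seventh chord there is V43.
C#: root C# is the tonic; major triad there is I.

vi - ii43 - V43 - I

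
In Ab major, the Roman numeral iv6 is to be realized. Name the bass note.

Fb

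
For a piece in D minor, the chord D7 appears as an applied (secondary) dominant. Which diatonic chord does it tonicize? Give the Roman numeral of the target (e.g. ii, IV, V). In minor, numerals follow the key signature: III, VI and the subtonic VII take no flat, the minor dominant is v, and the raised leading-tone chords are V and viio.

The chord is a dominant seventh chord on D.
A dominant resolves down a perfect fifth: D → G. In D minor, G is scale degree 4, i.e. iv.

iv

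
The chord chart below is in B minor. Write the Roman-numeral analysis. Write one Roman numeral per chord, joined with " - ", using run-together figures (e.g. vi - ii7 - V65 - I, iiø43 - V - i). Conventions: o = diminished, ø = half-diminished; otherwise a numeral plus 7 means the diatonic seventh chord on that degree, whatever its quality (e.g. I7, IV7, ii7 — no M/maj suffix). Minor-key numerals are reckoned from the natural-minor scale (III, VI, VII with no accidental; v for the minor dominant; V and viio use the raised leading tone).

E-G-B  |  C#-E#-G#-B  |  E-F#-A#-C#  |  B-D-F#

iv - V7/V - V42 - i

E-G-B has root E, degree 4 in B minor, so iv.
C#-E#-G#-B: a dominant seventh chord on C#, the applied dominant of V → V7/V.
E-F#-A#-C# has root F#, degree 5 in B minor, so V42.
B-D-F# has root B, degree 1 in B minor, so i.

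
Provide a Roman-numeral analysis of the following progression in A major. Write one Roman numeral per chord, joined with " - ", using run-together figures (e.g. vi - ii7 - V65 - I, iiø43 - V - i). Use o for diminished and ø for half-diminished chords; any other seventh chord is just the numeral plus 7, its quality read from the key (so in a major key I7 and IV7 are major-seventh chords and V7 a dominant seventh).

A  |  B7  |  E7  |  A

A has root A, degree 1 in A major, so I.
B7 is the secondary dominant of V (dominant seventh chord on B): V7/V.
E7 has root E, degree 5 in A major, so V7.
A: major triad on A = scale degree 1 → I.

I - V7/V - V7 - I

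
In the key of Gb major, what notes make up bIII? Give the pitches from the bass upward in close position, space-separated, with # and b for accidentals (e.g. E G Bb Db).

Bbb Db Fb

Scale degree 3 in Gb major is Bb; lowering it a half step gives Bbb. bIII is a major triad on the lowered third degree, borrowed from the parallel minor.
So the chord is Bbb-Db-Fb, a major triad.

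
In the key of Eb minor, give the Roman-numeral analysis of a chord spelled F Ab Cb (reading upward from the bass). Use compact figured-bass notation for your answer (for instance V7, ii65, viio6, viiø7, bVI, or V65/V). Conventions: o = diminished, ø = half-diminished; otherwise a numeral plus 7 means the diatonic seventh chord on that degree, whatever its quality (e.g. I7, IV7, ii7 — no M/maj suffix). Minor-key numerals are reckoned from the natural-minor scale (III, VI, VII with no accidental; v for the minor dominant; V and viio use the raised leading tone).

iio

The pitches F-Ab-Cb form a diminished triad rooted on F.
In Eb minor, F is the supertonic; the diatonic diminished triad there is iio.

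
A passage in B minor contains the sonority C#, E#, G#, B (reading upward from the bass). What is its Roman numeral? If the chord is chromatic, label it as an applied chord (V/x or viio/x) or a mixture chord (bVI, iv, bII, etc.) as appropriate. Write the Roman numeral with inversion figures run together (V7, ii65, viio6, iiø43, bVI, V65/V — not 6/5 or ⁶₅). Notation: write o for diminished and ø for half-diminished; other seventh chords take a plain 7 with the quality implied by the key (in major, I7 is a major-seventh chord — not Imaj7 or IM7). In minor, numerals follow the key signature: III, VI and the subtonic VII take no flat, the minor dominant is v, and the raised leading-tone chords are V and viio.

The pitches C#-E#-G#-B form a dominant seventh chord rooted on C#.
C# is not a diatonic chord root with this quality in B minor, but it lies a perfect fifth above F# (V), so the chord functions as an applied dominant of V.

V7/V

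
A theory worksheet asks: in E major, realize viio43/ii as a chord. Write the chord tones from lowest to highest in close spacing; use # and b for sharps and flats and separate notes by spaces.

B D E# G#

The slash marks an applied leading-tone chord: viio of ii. In E major, ii is F#, so the leading tone to it is E#, a half step below.
Building a fully diminished seventh chord on E# gives E#-G#-B-D.
With the 43 figure the chord is in second inversion; from the bass B upward in close position it reads B-D-E#-G#.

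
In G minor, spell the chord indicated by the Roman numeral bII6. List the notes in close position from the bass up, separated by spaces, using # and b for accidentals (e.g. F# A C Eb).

C Eb Ab

bII6 is the Neapolitan sixth — a major triad on the lowered second degree, here in its customary first inversion. In G minor that root is Ab.
So the chord is Ab-C-Eb.
With the 6 figure the chord is in first inversion; from the bass C upward in close position it reads C-Eb-Ab.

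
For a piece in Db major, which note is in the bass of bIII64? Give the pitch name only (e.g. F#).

bIII in Db major has root Fb; the chord is Fb-Ab-Cb.
The figure 64 means second inversion — the fifth is in the bass.

Cb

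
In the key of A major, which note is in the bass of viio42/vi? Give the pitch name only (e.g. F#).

D

The applied chord viio42/vi is rooted on E#: E#-G#-B-D.
The figure 42 means third inversion — the seventh is in the bass.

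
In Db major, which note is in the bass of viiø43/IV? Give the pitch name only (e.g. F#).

The applied chord viiø43/IV is rooted on F: F-Ab-Cb-Eb.
The figure 43 means second inversion — the fifth is in the bass.

Cb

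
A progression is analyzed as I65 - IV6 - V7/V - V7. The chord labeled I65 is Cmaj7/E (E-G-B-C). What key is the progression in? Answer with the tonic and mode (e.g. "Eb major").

C major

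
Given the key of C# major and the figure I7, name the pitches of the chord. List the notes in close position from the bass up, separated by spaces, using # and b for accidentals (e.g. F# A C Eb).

C# E# G# B#

In C# major, scale degree 1 is C#, and the diatonic chord built there is a major seventh chord.
That chord is spelled C#-E#-G#-B#.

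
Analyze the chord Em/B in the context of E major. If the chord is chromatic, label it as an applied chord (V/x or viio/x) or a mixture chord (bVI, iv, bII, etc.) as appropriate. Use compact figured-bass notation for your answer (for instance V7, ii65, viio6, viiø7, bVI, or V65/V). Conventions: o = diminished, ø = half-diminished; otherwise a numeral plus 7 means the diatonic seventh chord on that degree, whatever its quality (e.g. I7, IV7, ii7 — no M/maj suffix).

i64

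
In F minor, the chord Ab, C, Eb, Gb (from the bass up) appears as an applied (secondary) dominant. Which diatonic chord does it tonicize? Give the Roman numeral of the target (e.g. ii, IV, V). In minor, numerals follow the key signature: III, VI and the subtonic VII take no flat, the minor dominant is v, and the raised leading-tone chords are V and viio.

The chord is a dominant seventh chord on Ab.
A dominant resolves down a perfect fifth: Ab → Db. In F minor, Db is scale degree 6, i.e. VI.

VI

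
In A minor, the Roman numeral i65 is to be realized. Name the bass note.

C

i in A minor has root A; the chord is A-C-E-G.
The figure 65 means first inversion — the third is in the bass.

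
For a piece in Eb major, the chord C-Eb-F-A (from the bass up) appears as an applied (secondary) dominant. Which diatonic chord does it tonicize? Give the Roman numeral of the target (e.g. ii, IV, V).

V

The chord is a dominant seventh chord on F.
A dominant resolves down a perfect fifth: F → Bb. In Eb major, Bb is scale degree 5, i.e. V.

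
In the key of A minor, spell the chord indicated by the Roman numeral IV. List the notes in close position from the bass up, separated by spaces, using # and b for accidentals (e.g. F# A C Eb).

D F# A

Scale degree 4 in A minor is D; here the chord built on it is altered to a major triad. IV is the major subdominant, borrowed from the parallel major.
So the chord is D-F#-A, a major triad.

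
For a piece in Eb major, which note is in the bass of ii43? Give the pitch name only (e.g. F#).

C

ii in Eb major has root F; the chord is F-Ab-C-Eb.
The figure 43 means second inversion — the fifth is in the bass.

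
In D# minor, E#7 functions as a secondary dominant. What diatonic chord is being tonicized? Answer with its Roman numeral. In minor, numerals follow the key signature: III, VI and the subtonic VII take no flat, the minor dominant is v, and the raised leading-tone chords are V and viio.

V

The chord is a dominant seventh chord on E#.
A dominant resolves down a perfect fifth: E# → A#. In D# minor, A# is scale degree 5, i.e. V.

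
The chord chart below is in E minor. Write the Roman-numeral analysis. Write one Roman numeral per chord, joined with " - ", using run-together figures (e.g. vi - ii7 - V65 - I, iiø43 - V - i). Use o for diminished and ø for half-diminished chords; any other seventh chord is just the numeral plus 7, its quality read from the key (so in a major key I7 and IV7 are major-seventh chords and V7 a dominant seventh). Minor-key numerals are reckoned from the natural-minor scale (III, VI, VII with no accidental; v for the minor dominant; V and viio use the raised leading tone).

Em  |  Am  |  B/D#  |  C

Em: root E is the tonic; minor triad there is i.
Am: minor triad on A = scale degree 4 → iv.
B/D#: root B is the dominant; major triad there is V6.
C has root C, degree 6 in E minor, so VI.

i - iv - V6 - VI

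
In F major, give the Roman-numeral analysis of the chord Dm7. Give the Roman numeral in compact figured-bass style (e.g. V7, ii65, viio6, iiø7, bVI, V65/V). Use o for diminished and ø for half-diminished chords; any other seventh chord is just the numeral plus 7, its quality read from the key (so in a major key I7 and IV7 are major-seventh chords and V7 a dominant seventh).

The pitches D-F-A-C form a minor seventh chord rooted on D.
D is scale degree 6 in F major, and a minor seventh chord on that degree is written vi7.

vi7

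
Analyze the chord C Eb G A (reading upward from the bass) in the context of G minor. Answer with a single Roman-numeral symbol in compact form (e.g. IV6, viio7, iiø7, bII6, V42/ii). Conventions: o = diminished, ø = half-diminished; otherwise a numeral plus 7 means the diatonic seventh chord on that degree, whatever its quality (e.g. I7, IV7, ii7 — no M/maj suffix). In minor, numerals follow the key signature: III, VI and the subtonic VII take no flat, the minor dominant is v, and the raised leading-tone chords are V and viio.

Stacked in thirds the chord is A-C-Eb-G: a half-diminished seventh chord on A.
A is scale degree 2 in G minor, and a half-diminished seventh chord on that degree is written iiø7.
With C in the bass the chord is in first inversion, so the figured bass is 65.

iiø65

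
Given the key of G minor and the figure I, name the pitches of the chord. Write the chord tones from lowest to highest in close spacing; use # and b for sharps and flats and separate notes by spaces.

G B D

I is the major tonic (Picardy third), borrowed from the parallel major. In G minor that root is G.
So the chord is G-B-D.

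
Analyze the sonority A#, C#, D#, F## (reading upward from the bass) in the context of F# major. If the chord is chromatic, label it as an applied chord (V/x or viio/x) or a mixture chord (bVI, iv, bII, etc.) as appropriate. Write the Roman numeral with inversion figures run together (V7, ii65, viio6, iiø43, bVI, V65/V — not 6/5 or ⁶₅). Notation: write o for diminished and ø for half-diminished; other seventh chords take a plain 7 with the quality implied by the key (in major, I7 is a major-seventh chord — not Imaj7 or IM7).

V43/ii

The pitches D#-F##-A#-C# form a dominant seventh chord rooted on D#.
D# is not a diatonic chord root with this quality in F# major, but it lies a perfect fifth above G# (ii), so the chord functions as an applied dominant of ii.
With A# in the bass the chord is in second inversion, so the figured bass is 43.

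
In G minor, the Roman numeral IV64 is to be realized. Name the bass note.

IV in G minor has root C; the chord is C-E-G.
The figure 64 means second inversion — the fifth is in the bass.

G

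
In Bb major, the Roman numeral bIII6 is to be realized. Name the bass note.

F

bIII in Bb major has root Db; the chord is Db-F-Ab.
The figure 6 means first inversion — the third is in the bass.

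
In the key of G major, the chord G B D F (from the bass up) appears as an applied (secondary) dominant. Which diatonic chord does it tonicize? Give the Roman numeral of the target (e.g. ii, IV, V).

IV

The chord is a dominant seventh chord on G.
A dominant resolves down a perfect fifth: G → C. In G major, C is scale degree 4, i.e. IV.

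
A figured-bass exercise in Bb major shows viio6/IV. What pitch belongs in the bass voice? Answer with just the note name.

F

The applied chord viio6/IV is rooted on D: D-F-Ab.
The figure 6 means first inversion — the third is in the bass.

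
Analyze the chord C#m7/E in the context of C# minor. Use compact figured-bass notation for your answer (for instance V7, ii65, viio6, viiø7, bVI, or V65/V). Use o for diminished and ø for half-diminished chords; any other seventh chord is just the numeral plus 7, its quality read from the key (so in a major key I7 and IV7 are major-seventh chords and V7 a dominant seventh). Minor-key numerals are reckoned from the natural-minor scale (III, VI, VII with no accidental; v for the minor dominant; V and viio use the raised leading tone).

i65

The pitches C#-E-G#-B form a minor seventh chord rooted on C#.
C# is scale degree 1 in C# minor, and a minor seventh chord on that degree is written i7.
With E in the bass the chord is in first inversion, so the figured bass is 65.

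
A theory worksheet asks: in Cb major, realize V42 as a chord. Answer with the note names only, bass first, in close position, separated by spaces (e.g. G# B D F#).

Fb Gb Bb Db

The numeral's case and figure indicate a dominant seventh chord. In Cb major its root, scale degree 5, is Gb.
That chord is spelled Gb-Bb-Db-Fb.
With the 42 figure the chord is in third inversion; from the bass Fb upward in close position it reads Fb-Gb-Bb-Db.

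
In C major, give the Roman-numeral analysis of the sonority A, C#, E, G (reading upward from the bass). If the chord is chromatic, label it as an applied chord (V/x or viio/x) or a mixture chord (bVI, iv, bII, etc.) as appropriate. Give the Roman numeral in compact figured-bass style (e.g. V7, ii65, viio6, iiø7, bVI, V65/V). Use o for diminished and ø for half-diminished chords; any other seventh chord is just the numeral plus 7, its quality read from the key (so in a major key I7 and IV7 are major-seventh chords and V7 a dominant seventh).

V7/ii

The pitches A-C#-E-G form a dominant seventh chord rooted on A.
A is not a diatonic chord root with this quality in C major, but it lies a perfect fifth above D (ii), so the chord functions as an applied dominant of ii.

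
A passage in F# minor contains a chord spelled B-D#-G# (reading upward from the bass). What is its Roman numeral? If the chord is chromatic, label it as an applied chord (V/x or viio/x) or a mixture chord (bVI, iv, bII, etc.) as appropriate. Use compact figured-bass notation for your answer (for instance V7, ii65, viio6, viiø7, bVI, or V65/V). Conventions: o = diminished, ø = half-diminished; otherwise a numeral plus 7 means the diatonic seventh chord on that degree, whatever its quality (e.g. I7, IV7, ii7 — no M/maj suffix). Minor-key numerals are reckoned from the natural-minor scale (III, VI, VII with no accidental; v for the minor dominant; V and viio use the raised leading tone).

The pitches G#-B-D# form a minor triad rooted on G#.
G# is the second degree of F# minor. This is the minor supertonic, borrowed from the parallel major (the Dorian ii).
With B in the bass the chord is in first inversion, so the figured bass is 6.

ii6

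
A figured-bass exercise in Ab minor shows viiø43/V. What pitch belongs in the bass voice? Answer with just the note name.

Ab

The applied chord viiø43/V is rooted on D: D-F-Ab-C.
The figure 43 means second inversion — the fifth is in the bass.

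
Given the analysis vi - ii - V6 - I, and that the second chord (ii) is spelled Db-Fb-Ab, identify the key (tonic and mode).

ii is given as Db-Fb-Ab — a minor triad with root Db.
If Db is scale degree 2 and the mode makes that degree carry a minor triad, the tonic is Cb and the mode is major.

Cb major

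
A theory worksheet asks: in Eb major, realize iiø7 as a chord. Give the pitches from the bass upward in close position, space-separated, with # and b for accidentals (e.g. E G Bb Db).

iiø7 is the half-diminished supertonic seventh, borrowed from the parallel minor. In Eb major that root is F.
So the chord is F-Ab-Cb-Eb.

F Ab Cb Eb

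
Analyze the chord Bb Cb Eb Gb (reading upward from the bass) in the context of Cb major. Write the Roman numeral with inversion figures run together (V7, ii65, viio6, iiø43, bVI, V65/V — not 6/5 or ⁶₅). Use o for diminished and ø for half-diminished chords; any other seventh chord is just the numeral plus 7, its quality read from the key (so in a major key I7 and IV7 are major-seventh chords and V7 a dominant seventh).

I42

Stacked in thirds the chord is Cb-Eb-Gb-Bb: a major seventh chord on Cb.
In Cb major, Cb is the tonic; the diatonic major seventh chord there is I7.
With Bb in the bass the chord is in third inversion, so the figured bass is 42.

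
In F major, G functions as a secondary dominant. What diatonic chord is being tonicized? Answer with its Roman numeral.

V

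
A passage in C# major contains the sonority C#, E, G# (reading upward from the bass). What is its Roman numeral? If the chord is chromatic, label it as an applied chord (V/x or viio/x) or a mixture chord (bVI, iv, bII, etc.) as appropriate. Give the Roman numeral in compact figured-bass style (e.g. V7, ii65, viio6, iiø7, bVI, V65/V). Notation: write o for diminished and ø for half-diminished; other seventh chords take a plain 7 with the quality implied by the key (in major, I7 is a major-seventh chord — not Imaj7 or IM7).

i

Stacked in thirds the chord is C#-E-G#: a minor triad on C#.
C# is the first degree of C# major. This is the minor tonic, borrowed from the parallel minor.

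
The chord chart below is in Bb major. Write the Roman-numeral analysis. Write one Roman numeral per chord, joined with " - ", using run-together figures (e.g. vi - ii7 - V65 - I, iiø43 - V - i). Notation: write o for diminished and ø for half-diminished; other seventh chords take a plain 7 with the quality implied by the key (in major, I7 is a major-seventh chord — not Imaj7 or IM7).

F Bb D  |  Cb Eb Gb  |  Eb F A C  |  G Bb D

F-Bb-D: root Bb is the tonic; major triad there is I64.
Cb-Eb-Gb: Cb with this quality isn't in the key; a major triad on b2 is the Neapolitan chord, bII.
Eb-F-A-C: root F is the dominant; dominant seventh chord there is V42.
G-Bb-D has root G, degree 6 in Bb major, so vi.

I64 - bII - V42 - vi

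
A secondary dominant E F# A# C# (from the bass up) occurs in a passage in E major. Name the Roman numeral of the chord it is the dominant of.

The chord is a dominant seventh chord on F#.
A dominant resolves down a perfect fifth: F# → B. In E major, B is scale degree 5, i.e. V.

V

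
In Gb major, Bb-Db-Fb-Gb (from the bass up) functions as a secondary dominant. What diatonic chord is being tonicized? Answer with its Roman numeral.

The chord is a dominant seventh chord on Gb.
A dominant resolves down a perfect fifth: Gb → Cb. In Gb major, Cb is scale degree 4, i.e. IV.

IV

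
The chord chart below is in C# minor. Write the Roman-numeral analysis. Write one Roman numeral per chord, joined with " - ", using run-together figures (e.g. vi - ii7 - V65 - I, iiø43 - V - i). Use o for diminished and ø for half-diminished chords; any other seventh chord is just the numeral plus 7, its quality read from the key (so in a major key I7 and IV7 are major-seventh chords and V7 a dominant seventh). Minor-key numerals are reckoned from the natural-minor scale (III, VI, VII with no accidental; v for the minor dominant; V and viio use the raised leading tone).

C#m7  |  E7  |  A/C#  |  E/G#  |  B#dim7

i7 - V7/VI - VI6 - III6 - viio7

C#m7: minor seventh chord on C# = scale degree 1 → i7.
E7: a dominant seventh chord on E, the applied dominant of VI → V7/VI.
A/C#: root A is the submediant; major triad there is VI6.
E/G#: major triad on E = scale degree 3 → III6.
B#dim7: root B# is the leading tone; fully diminished seventh chord there is viio7.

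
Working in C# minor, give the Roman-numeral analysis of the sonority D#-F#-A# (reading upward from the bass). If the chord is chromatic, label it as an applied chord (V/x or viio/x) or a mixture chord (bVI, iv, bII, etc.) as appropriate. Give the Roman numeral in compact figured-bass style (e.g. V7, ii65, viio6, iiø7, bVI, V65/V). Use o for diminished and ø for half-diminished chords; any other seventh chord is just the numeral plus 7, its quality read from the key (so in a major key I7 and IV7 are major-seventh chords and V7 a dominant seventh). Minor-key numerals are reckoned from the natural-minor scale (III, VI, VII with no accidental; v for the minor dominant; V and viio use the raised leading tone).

ii

Stacked in thirds the chord is D#-F#-A#: a minor triad on D#.
D# is the second degree of C# minor. This is the minor supertonic, borrowed from the parallel major (the Dorian ii).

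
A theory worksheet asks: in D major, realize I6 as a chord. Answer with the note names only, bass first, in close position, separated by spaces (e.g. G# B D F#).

F# A D

The numeral's case and figure indicate a major triad. In D major its root, the first degree, is D.
That chord is spelled D-F#-A.
With the 6 figure the chord is in first inversion; from the bass F# upward in close position it reads F#-A-D.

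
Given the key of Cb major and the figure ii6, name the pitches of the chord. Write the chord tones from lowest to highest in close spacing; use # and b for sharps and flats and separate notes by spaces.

In Cb major, scale degree 2 is Db, and the diatonic chord built there is a minor triad.
Stacking thirds from Db gives Db-Fb-Ab.
The figured bass 6 indicates first inversion, placing the third (Fb) in the bass: Fb-Ab-Db.

Fb Ab Db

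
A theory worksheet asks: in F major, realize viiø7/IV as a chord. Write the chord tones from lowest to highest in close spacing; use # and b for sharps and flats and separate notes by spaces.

The slash marks an applied leading-tone chord: viio of IV. In F major, IV is Bb, so the leading tone to it is A, a half step below.
Building a half-diminished seventh chord on A gives A-C-Eb-G.

A C Eb G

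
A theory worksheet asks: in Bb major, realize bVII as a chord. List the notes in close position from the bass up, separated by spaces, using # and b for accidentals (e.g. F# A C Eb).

Ab C Eb

bVII is a major triad on the lowered seventh degree (the subtonic), borrowed from the parallel minor. In Bb major that root is Ab.
So the chord is Ab-C-Eb, a major triad.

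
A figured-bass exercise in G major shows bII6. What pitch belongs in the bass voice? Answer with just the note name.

bII in G major has root Ab; the chord is Ab-C-Eb.
The figure 6 means first inversion — the third is in the bass.

C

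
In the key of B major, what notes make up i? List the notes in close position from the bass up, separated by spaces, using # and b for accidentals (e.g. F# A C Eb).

B D F#

Scale degree 1 in B major is B; here the chord built on it is altered to a minor triad. i is the minor tonic, borrowed from the parallel minor.
So the chord is B-D-F#.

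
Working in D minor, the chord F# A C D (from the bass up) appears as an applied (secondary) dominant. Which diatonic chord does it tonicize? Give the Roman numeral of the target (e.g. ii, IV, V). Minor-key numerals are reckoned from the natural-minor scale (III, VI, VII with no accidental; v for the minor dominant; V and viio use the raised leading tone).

The chord is a dominant seventh chord on D.
A dominant resolves down a perfect fifth: D → G. In D minor, G is scale degree 4, i.e. iv.

iv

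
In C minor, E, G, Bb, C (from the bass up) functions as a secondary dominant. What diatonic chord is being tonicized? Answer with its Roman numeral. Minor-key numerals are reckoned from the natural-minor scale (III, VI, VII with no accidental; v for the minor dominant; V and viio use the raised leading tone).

The chord is a dominant seventh chord on C.
A dominant resolves down a perfect fifth: C → F. In C minor, F is scale degree 4, i.e. iv.

iv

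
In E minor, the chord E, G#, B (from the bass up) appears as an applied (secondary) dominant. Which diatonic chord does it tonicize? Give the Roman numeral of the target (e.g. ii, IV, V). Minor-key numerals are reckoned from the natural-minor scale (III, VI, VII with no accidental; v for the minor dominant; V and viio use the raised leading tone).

iv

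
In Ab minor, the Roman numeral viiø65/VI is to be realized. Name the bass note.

The applied chord viiø65/VI is rooted on Eb: Eb-Gb-Bbb-Db.
The figure 65 means first inversion — the third is in the bass.

Gb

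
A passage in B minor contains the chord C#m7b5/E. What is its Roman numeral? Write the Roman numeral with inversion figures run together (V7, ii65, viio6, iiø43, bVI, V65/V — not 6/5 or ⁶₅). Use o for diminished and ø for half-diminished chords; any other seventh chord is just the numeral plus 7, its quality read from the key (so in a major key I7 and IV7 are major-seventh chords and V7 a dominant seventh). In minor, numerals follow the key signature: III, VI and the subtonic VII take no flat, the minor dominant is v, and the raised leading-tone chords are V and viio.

iiø65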